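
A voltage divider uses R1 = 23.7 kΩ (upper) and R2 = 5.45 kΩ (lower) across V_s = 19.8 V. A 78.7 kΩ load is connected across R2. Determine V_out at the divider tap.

R2 ‖ R_L = (5.45 × 78.7)/(5.45 + 78.7) = 5.097 kΩ.
Now apply the divider: V_out = 19.8 × 0.1770 = 3.505 V.

V_out ≈ 3.50 V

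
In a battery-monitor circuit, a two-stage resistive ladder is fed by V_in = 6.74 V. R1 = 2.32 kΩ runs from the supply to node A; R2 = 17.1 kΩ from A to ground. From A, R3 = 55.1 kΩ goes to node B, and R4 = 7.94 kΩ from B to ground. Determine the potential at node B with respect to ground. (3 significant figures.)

Looking into the second stage from A: R3 + R4 = 63.04 kΩ appears in parallel with R2.
R2 ‖ (R3+R4) = 13.45 kΩ.
First divider: V_A = V_in · 13.45/(2.32 + 13.45) = 5.749 V.
Then the unloaded second divider: V_B = V_A × R4/(R3+R4) = 5.749 × 0.1260 = 0.7240 V.

V_B ≈ 0.724 V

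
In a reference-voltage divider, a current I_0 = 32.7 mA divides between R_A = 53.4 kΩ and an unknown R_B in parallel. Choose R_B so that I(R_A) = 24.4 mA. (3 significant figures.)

Two-branch current divider: I_A = I_0 · R_B/(R_A + R_B).
24.4/32.7 = R_B/(R_A + R_B) → R_B = R_A · (0.7462)/(1 − 0.7462) = 53.4 × 2.940 = 157.0 kΩ.

R_B ≈ 157 kΩ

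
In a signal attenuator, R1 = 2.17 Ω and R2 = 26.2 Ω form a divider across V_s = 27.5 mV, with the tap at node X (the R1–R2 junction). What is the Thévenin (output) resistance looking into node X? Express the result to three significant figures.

Zeroing V_s shorts the top of R1 to ground, so R_th = R1 ‖ R2 = 2.004 Ω.

R_th ≈ 2.00 Ω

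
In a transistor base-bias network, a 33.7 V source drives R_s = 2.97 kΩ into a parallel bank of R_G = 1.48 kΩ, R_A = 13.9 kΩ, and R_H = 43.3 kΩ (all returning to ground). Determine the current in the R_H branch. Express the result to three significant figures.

I ≈ 0.237 mA

Combine the parallel branches: R_p = (1/1.48 + 1/13.9 + 1/43.3)⁻¹ = 1.298 kΩ.
V_A = 33.7 × 1.298/4.268 = 10.25 V.
Branch current I = V_A/R_H = 10.25/43.3 = 0.2366 mA.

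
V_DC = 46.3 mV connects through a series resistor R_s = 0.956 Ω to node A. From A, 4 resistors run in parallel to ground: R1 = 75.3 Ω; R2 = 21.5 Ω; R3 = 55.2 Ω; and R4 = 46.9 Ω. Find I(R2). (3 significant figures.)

Combine the parallel branches: R_p = (1/75.3 + 1/21.5 + 1/55.2 + 1/46.9)⁻¹ = 10.08 Ω.
Node voltage V_A = V_DC · R_p/(R_s + R_p) = 46.3 × 0.9134 = 42.29 mV.
Branch current I = V_A/R2 = 42.29/21.5 = 1.967 mA.

I ≈ 1.97 mA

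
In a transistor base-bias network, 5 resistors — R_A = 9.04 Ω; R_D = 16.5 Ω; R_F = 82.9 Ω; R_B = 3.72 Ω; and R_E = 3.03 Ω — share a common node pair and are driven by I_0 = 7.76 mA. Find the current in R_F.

ΣG = 1/9.04 + 1/16.5 + 1/82.9 + 1/3.72 + 1/3.03 = 0.7821.
R_F takes the fraction G_k/ΣG = 0.01206/0.7821 = 0.01542, so I = 7.76 × 0.01542 = 0.1197 mA.

I ≈ 0.120 mA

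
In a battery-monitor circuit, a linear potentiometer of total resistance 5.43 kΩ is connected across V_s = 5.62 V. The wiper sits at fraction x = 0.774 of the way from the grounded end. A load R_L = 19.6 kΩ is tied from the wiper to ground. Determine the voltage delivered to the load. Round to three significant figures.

V_out ≈ 4.15 V

Split the track: R_lower = x·R_p = 4.203 kΩ, R_upper = (1−x)·R_p = 1.227 kΩ.
R_L loads the lower segment: effective lower R = 3.461 kΩ.
V_out = 5.62 × 3.461/(1.227 + 3.461) = 4.149 V.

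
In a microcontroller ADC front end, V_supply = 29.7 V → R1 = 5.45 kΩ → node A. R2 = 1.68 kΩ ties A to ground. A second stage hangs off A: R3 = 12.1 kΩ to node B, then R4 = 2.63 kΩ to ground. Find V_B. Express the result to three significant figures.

Node A sees R2 in parallel with the series input of stage 2, R3 + R4 = 14.73 kΩ.
Effective lower resistance at A: R2 ‖ 14.73 = 1.508 kΩ.
First divider: V_A = V_supply · 1.508/(5.45 + 1.508) = 6.437 V.
Stage 2 is unloaded, so V_B = V_A · R4/(R3+R4) = 6.437 × 2.63/14.73 = 1.149 V.

V_B ≈ 1.15 V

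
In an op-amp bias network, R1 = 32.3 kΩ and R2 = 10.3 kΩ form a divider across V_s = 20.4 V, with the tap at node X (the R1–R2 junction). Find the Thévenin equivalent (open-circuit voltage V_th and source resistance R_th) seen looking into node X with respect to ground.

V_th is the unloaded tap voltage: V_s · R2/(R1+R2) = 20.4 × 0.2418 = 4.932 V.
Looking into X with the source shorted: R_th = R1·R2/(R1+R2) = 32.30 × 10.3/42.60 = 7.810 kΩ.

V_th ≈ 4.93 V, R_th ≈ 7.81 kΩ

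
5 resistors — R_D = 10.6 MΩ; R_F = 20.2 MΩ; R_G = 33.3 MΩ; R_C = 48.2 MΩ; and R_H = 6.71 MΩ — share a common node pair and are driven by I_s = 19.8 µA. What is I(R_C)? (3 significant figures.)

I ≈ 1.20 µA

Conductances: ΣG = 1/10.6 + 1/20.2 + 1/33.3 + 1/48.2 + 1/6.71 = 0.3437 (1/MΩ).
Current divider: I(R_C) = I_s · G_k/ΣG = 19.8 × (0.02075/0.3437) = 19.8 × 0.06037 = 1.195 µA.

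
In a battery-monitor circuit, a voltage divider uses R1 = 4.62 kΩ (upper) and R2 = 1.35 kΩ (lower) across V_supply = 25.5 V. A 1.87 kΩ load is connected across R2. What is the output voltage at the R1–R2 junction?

V_out ≈ 3.70 V

The load sits in parallel with R2, giving an effective lower resistance R2' = R2·R_L/(R2+R_L) = 0.7840 kΩ.
Then V_out = V_supply · R2'/(R1 + R2') = 25.5 × 0.7840/5.404 = 3.700 V.
(Unloaded it would be 5.77 V; the load pulls it down.)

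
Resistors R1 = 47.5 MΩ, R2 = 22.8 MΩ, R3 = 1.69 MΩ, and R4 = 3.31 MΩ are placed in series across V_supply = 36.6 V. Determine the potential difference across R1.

V ≈ 23.1 V

ΣR = 47.5 + 22.8 + 1.69 + 3.31 = 75.30 MΩ.
V = V_supply · R/ΣR = 36.6 × 0.6308 = 23.09 V.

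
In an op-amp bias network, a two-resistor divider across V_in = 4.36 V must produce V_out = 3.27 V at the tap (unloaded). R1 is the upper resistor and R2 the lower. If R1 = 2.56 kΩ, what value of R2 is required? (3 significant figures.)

V_out/V_in = R2/(R1+R2) = 0.7500.
So R2 = R1 · V_out/(V_in − V_out) = 2.56 × 3.27/(4.36 − 3.27) = 2.56 × 3.000 = 7.680 kΩ.

R2 ≈ 7.68 kΩ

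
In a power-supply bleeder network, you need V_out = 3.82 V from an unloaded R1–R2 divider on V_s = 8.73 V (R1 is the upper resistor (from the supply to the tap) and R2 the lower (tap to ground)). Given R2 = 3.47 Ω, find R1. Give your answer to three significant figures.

Required fraction k = V_out/V_s = 0.4376.
So R1 = R2 · (V_s/V_out − 1) = 3.47 × (8.73/3.82 − 1) = 3.47 × 1.285 = 4.460 Ω.

R1 ≈ 4.46 Ω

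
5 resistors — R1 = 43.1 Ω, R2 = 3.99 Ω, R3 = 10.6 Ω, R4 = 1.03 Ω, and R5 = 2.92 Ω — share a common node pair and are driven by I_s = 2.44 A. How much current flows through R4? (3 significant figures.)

I ≈ 1.41 A

ΣG = 1/43.1 + 1/3.99 + 1/10.6 + 1/1.03 + 1/2.92 = 1.682.
Current divider: I(R4) = I_s · G_k/ΣG = 2.44 × (0.9709/1.682) = 2.44 × 0.5774 = 1.409 A.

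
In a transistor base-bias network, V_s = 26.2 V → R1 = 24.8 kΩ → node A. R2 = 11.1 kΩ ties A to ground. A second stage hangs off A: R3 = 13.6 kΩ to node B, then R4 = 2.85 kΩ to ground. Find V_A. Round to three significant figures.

The second stage (R3 + R4 = 16.45 kΩ) loads node A in parallel with R2.
Effective lower resistance at A: R2 ‖ 16.45 = 6.628 kΩ.
So V_A = 26.2 × 0.2109 = 5.525 V.

V_A ≈ 5.53 V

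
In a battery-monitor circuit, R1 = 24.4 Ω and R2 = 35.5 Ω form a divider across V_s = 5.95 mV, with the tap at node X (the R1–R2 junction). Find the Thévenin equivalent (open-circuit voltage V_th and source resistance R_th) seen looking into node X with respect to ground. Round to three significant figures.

With X open, the divider is unloaded: V_th = 5.95 × 35.5/59.90 = 3.526 mV.
Looking into X with the source shorted: R_th = R1·R2/(R1+R2) = 24.40 × 35.5/59.90 = 14.46 Ω.

V_th ≈ 3.53 mV, R_th ≈ 14.5 Ω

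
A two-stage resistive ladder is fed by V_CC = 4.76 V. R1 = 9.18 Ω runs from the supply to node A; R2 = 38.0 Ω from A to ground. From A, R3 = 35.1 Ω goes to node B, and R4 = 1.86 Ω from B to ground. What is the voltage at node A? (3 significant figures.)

The second stage (R3 + R4 = 36.96 Ω) loads node A in parallel with R2.
Effective lower resistance at A: R2 ‖ 36.96 = 18.74 Ω.
First divider: V_A = V_CC · 18.74/(9.18 + 18.74) = 3.195 V.

V_A ≈ 3.19 V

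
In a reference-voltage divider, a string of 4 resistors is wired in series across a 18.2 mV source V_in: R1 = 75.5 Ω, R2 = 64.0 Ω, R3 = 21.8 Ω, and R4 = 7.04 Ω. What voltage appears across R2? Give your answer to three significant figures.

V ≈ 6.92 mV

ΣR = 75.5 + 64.0 + 21.8 + 7.04 = 168.3 Ω.
V = V_in · R/ΣR = 18.2 × 0.3802 = 6.919 mV.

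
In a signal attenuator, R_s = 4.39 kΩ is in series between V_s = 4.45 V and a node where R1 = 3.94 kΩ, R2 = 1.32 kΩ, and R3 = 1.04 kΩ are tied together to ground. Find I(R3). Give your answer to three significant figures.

Combine the parallel branches: R_p = (1/3.94 + 1/1.32 + 1/1.04)⁻¹ = 0.5069 kΩ.
Node voltage V_A = V_s · R_p/(R_s + R_p) = 4.45 × 0.1035 = 0.4606 V.
I(R3) = V_A / R3 = 0.4606/1.04 = 0.4429 mA.

I ≈ 0.443 mA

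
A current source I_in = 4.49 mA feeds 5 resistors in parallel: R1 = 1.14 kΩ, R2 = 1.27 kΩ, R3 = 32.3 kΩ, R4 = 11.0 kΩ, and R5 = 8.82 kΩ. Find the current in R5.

Conductances: ΣG = 1/1.14 + 1/1.27 + 1/32.3 + 1/11.0 + 1/8.82 = 1.900 (1/kΩ).
By the current-divider rule, I = I_in · G_k/ΣG = 4.49 × 0.05968 = 0.2680 mA.

I ≈ 0.268 mA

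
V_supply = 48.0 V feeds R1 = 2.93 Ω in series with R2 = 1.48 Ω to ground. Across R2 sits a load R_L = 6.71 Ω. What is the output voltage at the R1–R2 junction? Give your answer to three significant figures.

V_out ≈ 14.0 V

The load sits in parallel with R2, giving an effective lower resistance R2' = R2·R_L/(R2+R_L) = 1.213 Ω.
Voltage divider with the loaded lower leg: V_out = 48.0 × 1.213/(2.93 + 1.213) = 48.0 × 0.2927 = 14.05 V.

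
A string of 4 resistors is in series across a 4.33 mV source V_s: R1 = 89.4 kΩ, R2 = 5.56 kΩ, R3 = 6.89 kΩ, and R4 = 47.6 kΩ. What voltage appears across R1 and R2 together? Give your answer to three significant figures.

V ≈ 2.75 mV

ΣR = 89.4 + 5.56 + 6.89 + 47.6 = 149.5 kΩ.
R_{R1..R2} = 89.4 + 5.56 = 94.96 kΩ.
V = V_s · R/ΣR = 4.33 × 0.6354 = 2.751 mV.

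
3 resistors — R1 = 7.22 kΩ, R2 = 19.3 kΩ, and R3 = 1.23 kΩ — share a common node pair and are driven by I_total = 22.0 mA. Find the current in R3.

ΣG = 1/7.22 + 1/19.3 + 1/1.23 = 1.003.
R3 takes the fraction G_k/ΣG = 0.8130/1.003 = 0.8103, so I = 22.0 × 0.8103 = 17.83 mA.

I ≈ 17.8 mA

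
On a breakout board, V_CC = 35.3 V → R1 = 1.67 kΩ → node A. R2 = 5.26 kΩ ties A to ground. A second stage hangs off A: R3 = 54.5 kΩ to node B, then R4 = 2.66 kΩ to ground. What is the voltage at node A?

Node A sees R2 in parallel with the series input of stage 2, R3 + R4 = 57.16 kΩ.
R2 ‖ (R3+R4) = 4.817 kΩ.
V_A = 35.3 × 4.817/(1.67 + 4.817) = 26.21 V.

V_A ≈ 26.2 V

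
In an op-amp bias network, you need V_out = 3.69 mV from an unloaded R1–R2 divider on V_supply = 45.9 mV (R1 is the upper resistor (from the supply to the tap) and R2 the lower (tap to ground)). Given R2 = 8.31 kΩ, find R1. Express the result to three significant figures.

R1 ≈ 95.1 kΩ

V_out/V_supply = R2/(R1+R2) = 0.08039.
Rearranging, R1 = R2·(1−k)/k = 8.31 × 11.44 = 95.06 kΩ.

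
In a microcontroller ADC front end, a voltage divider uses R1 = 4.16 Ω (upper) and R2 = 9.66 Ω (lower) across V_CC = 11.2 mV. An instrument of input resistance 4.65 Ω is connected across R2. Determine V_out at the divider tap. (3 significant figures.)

V_out ≈ 4.82 mV

The load sits in parallel with R2, giving an effective lower resistance R2' = R2·R_L/(R2+R_L) = 3.139 Ω.
Now apply the divider: V_out = 11.2 × 0.4301 = 4.817 mV.
(Unloaded it would be 7.83 mV; the load pulls it down.)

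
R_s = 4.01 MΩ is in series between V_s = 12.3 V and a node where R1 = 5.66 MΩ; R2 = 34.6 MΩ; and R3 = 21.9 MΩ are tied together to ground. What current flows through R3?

Equivalent of the parallel group: R_p = 3.980 MΩ.
Node voltage V_A = V_s · R_p/(R_s + R_p) = 12.3 × 0.4981 = 6.127 V.
I(R3) = V_A / R3 = 6.127/21.9 = 0.2798 µA.

I ≈ 0.280 µA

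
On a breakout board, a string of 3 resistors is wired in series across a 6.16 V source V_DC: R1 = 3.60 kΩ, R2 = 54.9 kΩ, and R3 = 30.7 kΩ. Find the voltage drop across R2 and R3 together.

V ≈ 5.91 V

ΣR = 3.60 + 54.9 + 30.7 = 89.20 kΩ.
R_{R2..R3} = 54.9 + 30.7 = 85.60 kΩ.
By the voltage-divider rule, V = 6.16 × 85.60/89.20 = 5.911 V.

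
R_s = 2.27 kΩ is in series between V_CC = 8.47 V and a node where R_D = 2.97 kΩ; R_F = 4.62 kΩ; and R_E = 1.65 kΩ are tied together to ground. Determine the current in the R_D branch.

I ≈ 0.785 mA

Combine the parallel branches: R_p = (1/2.97 + 1/4.62 + 1/1.65)⁻¹ = 0.8627 kΩ.
V_A = 8.47 × 0.8627/3.133 = 2.332 V.
I(R_D) = V_A / R_D = 2.332/2.97 = 0.7853 mA.
(Check via current divider: I_total = 2.704 mA; share G_k/ΣG = 0.2905 → same result.)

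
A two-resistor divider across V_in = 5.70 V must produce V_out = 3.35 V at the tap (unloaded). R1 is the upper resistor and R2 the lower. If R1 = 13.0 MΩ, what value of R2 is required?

Required fraction k = V_out/V_in = 0.5877.
R2 = R1 · 0.5877/(1 − 0.5877) = 18.53 MΩ.

R2 ≈ 18.5 MΩ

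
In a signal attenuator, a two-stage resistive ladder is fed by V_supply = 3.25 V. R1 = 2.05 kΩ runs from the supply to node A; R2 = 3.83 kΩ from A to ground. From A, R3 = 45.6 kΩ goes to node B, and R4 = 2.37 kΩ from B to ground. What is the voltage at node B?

V_B ≈ 0.102 V

The second stage (R3 + R4 = 47.97 kΩ) loads node A in parallel with R2.
Effective lower resistance at A: R2 ‖ 47.97 = 3.547 kΩ.
So V_A = 3.25 × 0.6337 = 2.060 V.
Then the unloaded second divider: V_B = V_A × R4/(R3+R4) = 2.060 × 0.04941 = 0.1018 V.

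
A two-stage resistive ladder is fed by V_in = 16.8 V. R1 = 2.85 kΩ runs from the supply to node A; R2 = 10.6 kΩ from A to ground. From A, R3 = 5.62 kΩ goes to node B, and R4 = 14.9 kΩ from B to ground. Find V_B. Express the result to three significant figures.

Node A sees R2 in parallel with the series input of stage 2, R3 + R4 = 20.52 kΩ.
R2 ‖ (R3+R4) = 6.989 kΩ.
V_A = 16.8 × 6.989/(2.85 + 6.989) = 11.93 V.
Stage 2 is unloaded, so V_B = V_A · R4/(R3+R4) = 11.93 × 14.9/20.52 = 8.665 V.

V_B ≈ 8.67 V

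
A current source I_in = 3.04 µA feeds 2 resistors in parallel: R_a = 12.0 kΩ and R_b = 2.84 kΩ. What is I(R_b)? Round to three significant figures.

For two parallel branches, I_k = I_in · (other R)/(sum of R).
I(R_b) = 3.04 × 12.0/(12.0 + 2.84) = 3.04 × 0.8086 = 2.458 µA.

I ≈ 2.46 µA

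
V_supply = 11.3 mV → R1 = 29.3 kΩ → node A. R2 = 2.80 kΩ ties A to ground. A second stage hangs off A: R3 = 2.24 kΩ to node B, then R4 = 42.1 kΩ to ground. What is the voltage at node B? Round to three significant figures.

V_B ≈ 0.885 mV

Node A sees R2 in parallel with the series input of stage 2, R3 + R4 = 44.34 kΩ.
R2 ‖ (R3+R4) = 2.634 kΩ.
First divider: V_A = V_supply · 2.634/(29.3 + 2.634) = 0.9320 mV.
Stage 2 is unloaded, so V_B = V_A · R4/(R3+R4) = 0.9320 × 42.1/44.34 = 0.8849 mV.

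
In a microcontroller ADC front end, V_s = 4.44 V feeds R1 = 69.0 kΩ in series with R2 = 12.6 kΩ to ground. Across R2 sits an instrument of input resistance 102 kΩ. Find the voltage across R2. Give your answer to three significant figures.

V_out ≈ 0.621 V

The load sits in parallel with R2, giving an effective lower resistance R2' = R2·R_L/(R2+R_L) = 11.21 kΩ.
Then V_out = V_s · R2'/(R1 + R2') = 4.44 × 11.21/80.21 = 0.6207 V.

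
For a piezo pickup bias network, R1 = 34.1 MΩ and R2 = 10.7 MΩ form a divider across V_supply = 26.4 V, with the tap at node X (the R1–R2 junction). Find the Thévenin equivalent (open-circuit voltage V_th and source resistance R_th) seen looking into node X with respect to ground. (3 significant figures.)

With X open, the divider is unloaded: V_th = 26.4 × 10.7/44.80 = 6.305 V.
Zeroing V_supply shorts the top of R1 to ground, so R_th = R1 ‖ R2 = 8.144 MΩ.

V_th ≈ 6.31 V, R_th ≈ 8.14 MΩ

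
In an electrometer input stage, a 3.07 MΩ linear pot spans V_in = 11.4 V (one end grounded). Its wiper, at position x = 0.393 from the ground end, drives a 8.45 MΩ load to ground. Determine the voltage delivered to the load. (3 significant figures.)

Split the track: R_lower = x·R_p = 1.207 MΩ, R_upper = (1−x)·R_p = 1.863 MΩ.
(x·R_p) ‖ R_L = 1.056 MΩ.
V_out = 11.4 × 1.056/(1.863 + 1.056) = 4.123 V.

V_out ≈ 4.12 V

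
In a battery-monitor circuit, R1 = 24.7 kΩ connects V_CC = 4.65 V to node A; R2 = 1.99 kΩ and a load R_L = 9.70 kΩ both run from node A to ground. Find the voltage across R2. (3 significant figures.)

R2 ‖ R_L = (1.99 × 9.70)/(1.99 + 9.70) = 1.651 kΩ.
Then V_out = V_CC · R2'/(R1 + R2') = 4.65 × 1.651/26.35 = 0.2914 V.
(Unloaded it would be 0.347 V; the load pulls it down.)

V_out ≈ 0.291 V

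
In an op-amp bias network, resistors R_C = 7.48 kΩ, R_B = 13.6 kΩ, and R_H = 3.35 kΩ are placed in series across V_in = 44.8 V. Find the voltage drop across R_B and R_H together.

V ≈ 31.1 V

Total series resistance ΣR = 7.48 + 13.6 + 3.35 = 24.43 kΩ.
R_{R_B..R_H} = 13.6 + 3.35 = 16.95 kΩ.
By the voltage-divider rule, V = 44.8 × 16.95/24.43 = 31.08 V.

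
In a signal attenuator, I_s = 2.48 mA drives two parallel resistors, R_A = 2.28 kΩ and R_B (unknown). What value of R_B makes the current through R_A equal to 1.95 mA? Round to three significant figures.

The fraction through R_A equals R_B/(R_A+R_B).
1.95/2.48 = R_B/(R_A + R_B) → R_B = R_A · (0.7863)/(1 − 0.7863) = 2.28 × 3.679 = 8.389 kΩ.

R_B ≈ 8.39 kΩ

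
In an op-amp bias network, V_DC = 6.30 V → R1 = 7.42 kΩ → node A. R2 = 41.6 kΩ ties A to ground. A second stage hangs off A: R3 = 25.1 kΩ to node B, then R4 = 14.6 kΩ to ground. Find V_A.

V_A ≈ 4.61 V

Node A sees R2 in parallel with the series input of stage 2, R3 + R4 = 39.70 kΩ.
R2 ‖ (R3+R4) = 20.31 kΩ.
So V_A = 6.30 × 0.7325 = 4.614 V.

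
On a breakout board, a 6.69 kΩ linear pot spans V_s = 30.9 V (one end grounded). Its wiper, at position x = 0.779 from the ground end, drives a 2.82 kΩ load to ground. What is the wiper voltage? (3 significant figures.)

Lower segment x·R_p = 5.212 kΩ; upper segment (1−x)·R_p = 1.478 kΩ.
R_L loads the lower segment: effective lower R = 1.830 kΩ.
Then V_out = V_s · 1.830/(1.478 + 1.830) = 17.09 V.

V_out ≈ 17.1 V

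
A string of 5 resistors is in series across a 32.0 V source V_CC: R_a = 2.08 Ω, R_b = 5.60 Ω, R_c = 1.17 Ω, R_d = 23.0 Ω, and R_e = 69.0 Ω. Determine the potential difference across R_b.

ΣR = 2.08 + 5.60 + 1.17 + 23.0 + 69.0 = 100.8 Ω.
By the voltage-divider rule, V = 32.0 × 5.600/100.8 = 1.777 V.

V ≈ 1.78 V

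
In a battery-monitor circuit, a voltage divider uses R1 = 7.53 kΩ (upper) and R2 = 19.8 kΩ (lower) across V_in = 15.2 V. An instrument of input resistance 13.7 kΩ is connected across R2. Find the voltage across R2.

V_out ≈ 7.88 V

First combine the lower leg with the load: R2 ‖ R_L = 8.097 kΩ.
Then V_out = V_in · R2'/(R1 + R2') = 15.2 × 8.097/15.63 = 7.876 V.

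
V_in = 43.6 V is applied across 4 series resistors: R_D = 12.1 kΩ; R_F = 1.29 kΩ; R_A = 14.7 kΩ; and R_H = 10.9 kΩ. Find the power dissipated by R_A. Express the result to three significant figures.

P ≈ 18.4 mW

The common current is I = 43.6/38.99 = 1.118 mA.
V(R_A) = I·R = 16.44 V; P = V·I = 16.44 × 1.118 = 18.38 mW.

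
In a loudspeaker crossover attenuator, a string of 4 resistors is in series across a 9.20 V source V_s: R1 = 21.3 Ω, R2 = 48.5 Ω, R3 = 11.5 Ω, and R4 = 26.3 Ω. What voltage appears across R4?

ΣR = 21.3 + 48.5 + 11.5 + 26.3 = 107.6 Ω.
By the voltage-divider rule, V = 9.20 × 26.30/107.6 = 2.249 V.

V ≈ 2.25 V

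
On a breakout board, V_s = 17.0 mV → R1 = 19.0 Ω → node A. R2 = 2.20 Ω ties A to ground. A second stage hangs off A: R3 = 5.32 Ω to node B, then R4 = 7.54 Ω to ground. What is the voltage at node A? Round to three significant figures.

The second stage (R3 + R4 = 12.86 Ω) loads node A in parallel with R2.
R2 ‖ (R3+R4) = 1.879 Ω.
First divider: V_A = V_s · 1.879/(19.0 + 1.879) = 1.530 mV.

V_A ≈ 1.53 mV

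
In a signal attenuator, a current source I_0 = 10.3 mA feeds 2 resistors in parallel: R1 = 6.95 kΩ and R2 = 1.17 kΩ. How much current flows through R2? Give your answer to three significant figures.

I ≈ 8.82 mA

For two parallel branches, I_k = I_0 · (other R)/(sum of R).
So I = 10.3 × 6.95/8.120 = 8.816 mA.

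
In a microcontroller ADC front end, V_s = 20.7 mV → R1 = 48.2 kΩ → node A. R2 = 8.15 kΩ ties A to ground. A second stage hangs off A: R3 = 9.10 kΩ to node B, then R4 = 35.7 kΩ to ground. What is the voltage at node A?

V_A ≈ 2.59 mV

The second stage (R3 + R4 = 44.80 kΩ) loads node A in parallel with R2.
Effective lower resistance at A: R2 ‖ 44.80 = 6.896 kΩ.
So V_A = 20.7 × 0.1252 = 2.591 mV.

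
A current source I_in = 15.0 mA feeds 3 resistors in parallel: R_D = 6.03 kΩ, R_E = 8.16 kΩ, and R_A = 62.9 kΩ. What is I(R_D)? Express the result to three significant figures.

I ≈ 8.18 mA

ΣG = 1/6.03 + 1/8.16 + 1/62.9 = 0.3043.
Current divider: I(R_D) = I_in · G_k/ΣG = 15.0 × (0.1658/0.3043) = 15.0 × 0.5450 = 8.175 mA.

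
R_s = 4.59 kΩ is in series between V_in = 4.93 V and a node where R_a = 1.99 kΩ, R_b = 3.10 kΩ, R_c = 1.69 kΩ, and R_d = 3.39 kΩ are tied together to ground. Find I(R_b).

I ≈ 0.180 mA

Parallel bank: R_p = 1/(1/1.99 + 1/3.10 + 1/1.69 + 1/3.39) = 0.5842 kΩ.
V_A by voltage divider: V_A = 4.93 × 0.5842/(4.59 + 0.5842) = 0.5566 V.
I(R_b) = V_A / R_b = 0.5566/3.10 = 0.1796 mA.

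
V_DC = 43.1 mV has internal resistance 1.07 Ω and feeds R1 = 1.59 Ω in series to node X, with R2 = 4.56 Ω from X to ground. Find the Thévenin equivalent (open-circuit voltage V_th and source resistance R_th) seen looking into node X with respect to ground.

R1' = 1.07 + 1.59 = 2.660 Ω (source resistance + R1).
With X open, the divider is unloaded: V_th = 43.1 × 4.56/7.220 = 27.22 mV.
With V_DC suppressed (replaced by a short), R_th = R1' ‖ R2 = (2.660 × 4.56)/(2.660 + 4.56) = 1.680 Ω.

V_th ≈ 27.2 mV, R_th ≈ 1.68 Ω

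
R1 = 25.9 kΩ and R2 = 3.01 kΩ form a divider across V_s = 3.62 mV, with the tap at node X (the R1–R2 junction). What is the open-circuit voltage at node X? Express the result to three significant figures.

V_th ≈ 0.377 mV

V_th is the unloaded tap voltage: V_s · R2/(R1+R2) = 3.62 × 0.1041 = 0.3769 mV.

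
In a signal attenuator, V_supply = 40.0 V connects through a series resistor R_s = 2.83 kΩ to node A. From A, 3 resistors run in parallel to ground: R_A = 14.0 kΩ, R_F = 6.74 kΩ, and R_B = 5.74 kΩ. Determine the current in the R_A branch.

I ≈ 1.35 mA

Parallel bank: R_p = 1/(1/14.0 + 1/6.74 + 1/5.74) = 2.538 kΩ.
Node voltage V_A = V_supply · R_p/(R_s + R_p) = 40.0 × 0.4728 = 18.91 V.
I(R_A) = V_A / R_A = 18.91/14.0 = 1.351 mA.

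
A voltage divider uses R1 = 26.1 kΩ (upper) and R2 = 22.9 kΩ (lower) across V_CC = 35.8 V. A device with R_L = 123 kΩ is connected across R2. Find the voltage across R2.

The load sits in parallel with R2, giving an effective lower resistance R2' = R2·R_L/(R2+R_L) = 19.31 kΩ.
Voltage divider with the loaded lower leg: V_out = 35.8 × 19.31/(26.1 + 19.31) = 35.8 × 0.4252 = 15.22 V.
(Unloaded it would be 16.7 V; the load pulls it down.)

V_out ≈ 15.2 V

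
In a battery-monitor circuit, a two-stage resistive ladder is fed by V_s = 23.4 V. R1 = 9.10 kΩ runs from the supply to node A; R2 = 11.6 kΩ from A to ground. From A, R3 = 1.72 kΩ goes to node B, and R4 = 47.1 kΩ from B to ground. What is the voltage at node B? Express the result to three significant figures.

V_B ≈ 11.5 V

Node A sees R2 in parallel with the series input of stage 2, R3 + R4 = 48.82 kΩ.
Effective lower resistance at A: R2 ‖ 48.82 = 9.373 kΩ.
First divider: V_A = V_s · 9.373/(9.10 + 9.373) = 11.87 V.
Then the unloaded second divider: V_B = V_A × R4/(R3+R4) = 11.87 × 0.9648 = 11.45 V.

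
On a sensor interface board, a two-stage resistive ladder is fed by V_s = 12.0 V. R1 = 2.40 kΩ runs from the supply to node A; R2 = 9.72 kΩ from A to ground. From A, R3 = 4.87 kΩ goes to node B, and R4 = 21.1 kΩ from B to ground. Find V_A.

The second stage (R3 + R4 = 25.97 kΩ) loads node A in parallel with R2.
R2 ‖ (R3+R4) = 7.073 kΩ.
V_A = 12.0 × 7.073/(2.40 + 7.073) = 8.960 V.

V_A ≈ 8.96 V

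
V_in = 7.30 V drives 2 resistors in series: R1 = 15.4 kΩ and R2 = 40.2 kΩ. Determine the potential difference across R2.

V ≈ 5.28 V

ΣR = 15.4 + 40.2 = 55.60 kΩ.
V = V_in · R/ΣR = 7.30 × 0.7230 = 5.278 V.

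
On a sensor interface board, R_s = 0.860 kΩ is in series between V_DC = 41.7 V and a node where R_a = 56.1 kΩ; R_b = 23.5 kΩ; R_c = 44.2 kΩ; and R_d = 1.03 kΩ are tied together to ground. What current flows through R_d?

I ≈ 21.2 mA

Combine the parallel branches: R_p = (1/56.1 + 1/23.5 + 1/44.2 + 1/1.03)⁻¹ = 0.9489 kΩ.
V_A = 41.7 × 0.9489/1.809 = 21.87 V.
I(R_d) = V_A / R_d = 21.87/1.03 = 21.24 mA.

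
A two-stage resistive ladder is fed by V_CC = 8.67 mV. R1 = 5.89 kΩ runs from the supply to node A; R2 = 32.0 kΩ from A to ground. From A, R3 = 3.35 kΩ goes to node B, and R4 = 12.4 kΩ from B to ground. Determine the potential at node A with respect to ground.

The second stage (R3 + R4 = 15.75 kΩ) loads node A in parallel with R2.
R2 ‖ (R3+R4) = 10.55 kΩ.
So V_A = 8.67 × 0.6418 = 5.565 mV.

V_A ≈ 5.56 mV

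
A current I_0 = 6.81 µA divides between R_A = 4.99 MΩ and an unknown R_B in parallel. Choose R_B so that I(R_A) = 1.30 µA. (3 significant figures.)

Two-branch current divider: I_A = I_0 · R_B/(R_A + R_B).
With f = 0.1909, R_B = R_A · f/(1−f) = 4.99 × 0.2359 = 1.177 MΩ.

R_B ≈ 1.18 MΩ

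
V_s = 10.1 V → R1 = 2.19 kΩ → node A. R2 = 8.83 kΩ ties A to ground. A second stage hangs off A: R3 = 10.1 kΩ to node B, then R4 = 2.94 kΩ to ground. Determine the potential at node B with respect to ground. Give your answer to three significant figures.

V_B ≈ 1.61 V

Looking into the second stage from A: R3 + R4 = 13.04 kΩ appears in parallel with R2.
Effective lower resistance at A: R2 ‖ 13.04 = 5.265 kΩ.
First divider: V_A = V_s · 5.265/(2.19 + 5.265) = 7.133 V.
Stage 2 is unloaded, so V_B = V_A · R4/(R3+R4) = 7.133 × 2.94/13.04 = 1.608 V.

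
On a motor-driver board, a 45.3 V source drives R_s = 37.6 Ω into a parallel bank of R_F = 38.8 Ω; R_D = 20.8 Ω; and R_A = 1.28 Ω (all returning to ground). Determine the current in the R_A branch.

I ≈ 1.07 A

Equivalent of the parallel group: R_p = 1.169 Ω.
V_A by voltage divider: V_A = 45.3 × 1.169/(37.6 + 1.169) = 1.366 V.
Branch current I = V_A/R_A = 1.366/1.28 = 1.068 A.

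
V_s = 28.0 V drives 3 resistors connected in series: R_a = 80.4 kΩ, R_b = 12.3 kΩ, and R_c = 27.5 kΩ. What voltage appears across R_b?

V ≈ 2.87 V

Series total: ΣR = 80.4 + 12.3 + 27.5 = 120.2 kΩ.
Voltage divider: V = V_s · (12.30 / 120.2) = 28.0 × 0.1023 = 2.865 V.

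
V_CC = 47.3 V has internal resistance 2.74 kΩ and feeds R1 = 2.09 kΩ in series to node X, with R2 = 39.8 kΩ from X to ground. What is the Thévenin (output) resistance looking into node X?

R1' = 2.74 + 2.09 = 4.830 kΩ (source resistance + R1).
Zeroing V_CC shorts the top of R1' to ground, so R_th = R1' ‖ R2 = 4.307 kΩ.

R_th ≈ 4.31 kΩ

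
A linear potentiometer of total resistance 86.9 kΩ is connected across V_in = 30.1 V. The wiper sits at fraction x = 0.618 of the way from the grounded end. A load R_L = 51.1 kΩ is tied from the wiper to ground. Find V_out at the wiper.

Split the track: R_lower = x·R_p = 53.70 kΩ, R_upper = (1−x)·R_p = 33.20 kΩ.
(x·R_p) ‖ R_L = 26.18 kΩ.
Loaded-divider output: V_out = 30.1 × 0.4410 = 13.27 V.

V_out ≈ 13.3 V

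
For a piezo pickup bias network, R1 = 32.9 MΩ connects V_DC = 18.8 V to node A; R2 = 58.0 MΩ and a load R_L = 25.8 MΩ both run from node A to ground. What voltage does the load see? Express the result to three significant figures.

V_out ≈ 6.61 V

The load sits in parallel with R2, giving an effective lower resistance R2' = R2·R_L/(R2+R_L) = 17.86 MΩ.
Voltage divider with the loaded lower leg: V_out = 18.8 × 17.86/(32.9 + 17.86) = 18.8 × 0.3518 = 6.614 V.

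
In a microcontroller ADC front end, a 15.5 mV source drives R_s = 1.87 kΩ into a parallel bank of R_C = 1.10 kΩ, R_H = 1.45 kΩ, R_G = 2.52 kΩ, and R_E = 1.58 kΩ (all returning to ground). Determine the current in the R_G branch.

I ≈ 1.04 µA

Combine the parallel branches: R_p = (1/1.10 + 1/1.45 + 1/2.52 + 1/1.58)⁻¹ = 0.3804 kΩ.
V_A = 15.5 × 0.3804/2.250 = 2.620 mV.
I(R_G) = V_A / R_G = 2.620/2.52 = 1.040 µA.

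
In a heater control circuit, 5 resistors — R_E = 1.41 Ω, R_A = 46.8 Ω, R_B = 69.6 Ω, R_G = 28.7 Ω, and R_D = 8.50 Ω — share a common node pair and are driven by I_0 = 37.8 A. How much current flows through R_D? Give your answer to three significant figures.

Total conductance ΣG = 1/1.41 + 1/46.8 + 1/69.6 + 1/28.7 + 1/8.50 = 0.8974 (units of 1/Ω).
R_D takes the fraction G_k/ΣG = 0.1176/0.8974 = 0.1311, so I = 37.8 × 0.1311 = 4.955 A.

I ≈ 4.96 A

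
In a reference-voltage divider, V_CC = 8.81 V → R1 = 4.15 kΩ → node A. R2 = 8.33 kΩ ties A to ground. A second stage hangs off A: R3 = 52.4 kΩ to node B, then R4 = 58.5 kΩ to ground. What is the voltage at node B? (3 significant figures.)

V_B ≈ 3.03 V

Node A sees R2 in parallel with the series input of stage 2, R3 + R4 = 110.9 kΩ.
Effective lower resistance at A: R2 ‖ 110.9 = 7.748 kΩ.
So V_A = 8.81 × 0.6512 = 5.737 V.
V_B = V_A × 0.5275 = 3.026 V.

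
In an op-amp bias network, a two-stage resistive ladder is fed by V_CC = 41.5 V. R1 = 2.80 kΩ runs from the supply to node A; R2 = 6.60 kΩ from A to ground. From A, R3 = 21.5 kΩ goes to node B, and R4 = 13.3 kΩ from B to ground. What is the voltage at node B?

V_B ≈ 10.5 V

The second stage (R3 + R4 = 34.80 kΩ) loads node A in parallel with R2.
Effective lower resistance at A: R2 ‖ 34.80 = 5.548 kΩ.
V_A = 41.5 × 5.548/(2.80 + 5.548) = 27.58 V.
Then the unloaded second divider: V_B = V_A × R4/(R3+R4) = 27.58 × 0.3822 = 10.54 V.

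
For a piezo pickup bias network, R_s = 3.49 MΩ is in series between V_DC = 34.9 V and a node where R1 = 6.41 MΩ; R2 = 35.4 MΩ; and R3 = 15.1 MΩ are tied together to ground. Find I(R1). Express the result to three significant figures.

I ≈ 2.91 µA

Parallel bank: R_p = 1/(1/6.41 + 1/35.4 + 1/15.1) = 3.992 MΩ.
Node voltage V_A = V_DC · R_p/(R_s + R_p) = 34.9 × 0.5336 = 18.62 V.
I(R1) = V_A / R1 = 18.62/6.41 = 2.905 µA.
(Equivalently: I_total = 4.664 µA, then current-divider fraction G_k/ΣG = 0.6228.)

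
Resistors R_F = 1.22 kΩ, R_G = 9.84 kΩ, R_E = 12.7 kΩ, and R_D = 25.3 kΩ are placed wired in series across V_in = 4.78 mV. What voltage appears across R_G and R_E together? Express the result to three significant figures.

V ≈ 2.20 mV

Total series resistance ΣR = 1.22 + 9.84 + 12.7 + 25.3 = 49.06 kΩ.
R_{R_G..R_E} = 9.84 + 12.7 = 22.54 kΩ.
Voltage divider: V = V_in · (22.54 / 49.06) = 4.78 × 0.4594 = 2.196 mV.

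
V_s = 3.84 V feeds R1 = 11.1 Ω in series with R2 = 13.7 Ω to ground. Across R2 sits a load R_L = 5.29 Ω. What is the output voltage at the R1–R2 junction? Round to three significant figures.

First combine the lower leg with the load: R2 ‖ R_L = 3.816 Ω.
Now apply the divider: V_out = 3.84 × 0.2559 = 0.9825 V.

V_out ≈ 0.982 V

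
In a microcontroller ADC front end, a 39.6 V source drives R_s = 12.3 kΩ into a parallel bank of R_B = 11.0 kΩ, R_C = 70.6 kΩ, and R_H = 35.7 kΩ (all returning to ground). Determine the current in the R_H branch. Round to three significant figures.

I ≈ 0.421 mA

Equivalent of the parallel group: R_p = 7.514 kΩ.
V_A by voltage divider: V_A = 39.6 × 7.514/(12.3 + 7.514) = 15.02 V.
I(R_H) = V_A / R_H = 15.02/35.7 = 0.4207 mA.
(Equivalently: I_total = 1.999 mA, then current-divider fraction G_k/ΣG = 0.2105.)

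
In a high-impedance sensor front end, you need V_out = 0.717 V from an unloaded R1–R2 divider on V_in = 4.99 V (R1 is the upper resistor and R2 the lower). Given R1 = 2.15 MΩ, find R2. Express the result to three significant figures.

R2 ≈ 0.361 MΩ

V_out/V_in = R2/(R1+R2) = 0.1437.
Rearranging, R2 = R1·k/(1−k) = 2.15 × 0.1678 = 0.3608 MΩ.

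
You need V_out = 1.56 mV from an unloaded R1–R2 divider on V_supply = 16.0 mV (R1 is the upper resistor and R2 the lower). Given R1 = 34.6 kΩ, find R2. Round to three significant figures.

R2 ≈ 3.74 kΩ

Required fraction k = V_out/V_supply = 0.09750.
R2 = R1 · 0.09750/(1 − 0.09750) = 3.738 kΩ.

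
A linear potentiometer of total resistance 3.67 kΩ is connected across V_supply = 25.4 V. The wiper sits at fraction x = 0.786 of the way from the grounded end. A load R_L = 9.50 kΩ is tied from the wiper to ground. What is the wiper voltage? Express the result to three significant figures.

The pot divides into 0.7854 kΩ above the wiper and 2.885 kΩ below.
Lower segment in parallel with the load: 2.885 ‖ 9.50 = 2.213 kΩ.
Loaded-divider output: V_out = 25.4 × 0.7380 = 18.75 V.

V_out ≈ 18.7 V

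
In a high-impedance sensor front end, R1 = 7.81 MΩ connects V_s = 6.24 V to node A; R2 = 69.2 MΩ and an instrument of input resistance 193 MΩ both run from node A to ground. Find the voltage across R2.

V_out ≈ 5.41 V

The load sits in parallel with R2, giving an effective lower resistance R2' = R2·R_L/(R2+R_L) = 50.94 MΩ.
Then V_out = V_s · R2'/(R1 + R2') = 6.24 × 50.94/58.75 = 5.410 V.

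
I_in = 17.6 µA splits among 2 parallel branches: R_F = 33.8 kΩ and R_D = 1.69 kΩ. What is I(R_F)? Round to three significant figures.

With just two branches, the current splits inversely with resistance.
So I = 17.6 × 1.69/35.49 = 0.8381 µA.

I ≈ 0.838 µA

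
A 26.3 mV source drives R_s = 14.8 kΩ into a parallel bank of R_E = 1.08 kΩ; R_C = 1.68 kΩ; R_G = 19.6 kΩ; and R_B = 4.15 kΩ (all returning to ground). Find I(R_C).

Parallel bank: R_p = 1/(1/1.08 + 1/1.68 + 1/19.6 + 1/4.15) = 0.5515 kΩ.
Node voltage V_A = V_DC · R_p/(R_s + R_p) = 26.3 × 0.03593 = 0.9449 mV.
I(R_C) = V_A / R_C = 0.9449/1.68 = 0.5624 µA.

I ≈ 0.562 µA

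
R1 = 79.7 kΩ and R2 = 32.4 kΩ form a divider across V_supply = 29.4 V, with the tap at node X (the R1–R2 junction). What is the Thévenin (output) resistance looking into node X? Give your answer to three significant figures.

R_th ≈ 23.0 kΩ

Looking into X with the source shorted: R_th = R1·R2/(R1+R2) = 79.70 × 32.4/112.1 = 23.04 kΩ.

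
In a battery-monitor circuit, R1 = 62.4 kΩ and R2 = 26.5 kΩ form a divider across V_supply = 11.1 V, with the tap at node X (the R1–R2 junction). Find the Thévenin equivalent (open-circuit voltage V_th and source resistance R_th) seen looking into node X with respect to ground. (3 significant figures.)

V_th is the unloaded tap voltage: V_supply · R2/(R1+R2) = 11.1 × 0.2981 = 3.309 V.
Looking into X with the source shorted: R_th = R1·R2/(R1+R2) = 62.40 × 26.5/88.90 = 18.60 kΩ.

V_th ≈ 3.31 V, R_th ≈ 18.6 kΩ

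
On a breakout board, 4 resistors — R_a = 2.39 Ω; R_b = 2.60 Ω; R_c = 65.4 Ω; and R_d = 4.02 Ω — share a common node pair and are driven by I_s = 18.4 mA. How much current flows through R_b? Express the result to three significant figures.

ΣG = 1/2.39 + 1/2.60 + 1/65.4 + 1/4.02 = 1.067.
Current divider: I(R_b) = I_s · G_k/ΣG = 18.4 × (0.3846/1.067) = 18.4 × 0.3604 = 6.632 mA.

I ≈ 6.63 mA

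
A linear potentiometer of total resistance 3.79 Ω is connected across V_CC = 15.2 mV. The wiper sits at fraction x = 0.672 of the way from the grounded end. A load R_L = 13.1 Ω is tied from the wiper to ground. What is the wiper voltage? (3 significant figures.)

V_out ≈ 9.60 mV

The pot divides into 1.243 Ω above the wiper and 2.547 Ω below.
R_L loads the lower segment: effective lower R = 2.132 Ω.
Loaded-divider output: V_out = 15.2 × 0.6317 = 9.602 mV.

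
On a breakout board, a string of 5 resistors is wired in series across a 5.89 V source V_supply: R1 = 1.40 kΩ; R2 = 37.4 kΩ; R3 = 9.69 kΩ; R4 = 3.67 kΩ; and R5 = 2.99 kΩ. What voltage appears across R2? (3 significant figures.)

V ≈ 3.99 V

ΣR = 1.40 + 37.4 + 9.69 + 3.67 + 2.99 = 55.15 kΩ.
Voltage divider: V = V_supply · (37.40 / 55.15) = 5.89 × 0.6782 = 3.994 V.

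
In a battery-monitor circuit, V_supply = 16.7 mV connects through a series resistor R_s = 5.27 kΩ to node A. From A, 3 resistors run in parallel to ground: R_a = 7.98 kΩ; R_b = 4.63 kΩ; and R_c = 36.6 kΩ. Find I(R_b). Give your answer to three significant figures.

Equivalent of the parallel group: R_p = 2.713 kΩ.
V_A = 16.7 × 2.713/7.983 = 5.675 mV.
I(R_b) = V_A / R_b = 5.675/4.63 = 1.226 µA.

I ≈ 1.23 µA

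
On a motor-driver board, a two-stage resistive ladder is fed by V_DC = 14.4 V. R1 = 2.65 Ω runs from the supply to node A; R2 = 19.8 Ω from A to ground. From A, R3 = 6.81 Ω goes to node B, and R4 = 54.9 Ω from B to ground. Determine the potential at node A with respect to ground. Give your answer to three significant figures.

V_A ≈ 12.2 V

The second stage (R3 + R4 = 61.71 Ω) loads node A in parallel with R2.
Effective lower resistance at A: R2 ‖ 61.71 = 14.99 Ω.
V_A = 14.4 × 14.99/(2.65 + 14.99) = 12.24 V.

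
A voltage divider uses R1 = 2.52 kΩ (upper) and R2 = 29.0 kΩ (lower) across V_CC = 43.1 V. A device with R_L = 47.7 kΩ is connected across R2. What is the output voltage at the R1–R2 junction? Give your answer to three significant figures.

The load sits in parallel with R2, giving an effective lower resistance R2' = R2·R_L/(R2+R_L) = 18.04 kΩ.
Voltage divider with the loaded lower leg: V_out = 43.1 × 18.04/(2.52 + 18.04) = 43.1 × 0.8774 = 37.82 V.

V_out ≈ 37.8 V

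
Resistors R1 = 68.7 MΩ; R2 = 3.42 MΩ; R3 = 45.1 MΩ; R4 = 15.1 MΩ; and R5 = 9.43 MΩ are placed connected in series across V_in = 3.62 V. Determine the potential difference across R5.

V ≈ 0.241 V

ΣR = 68.7 + 3.42 + 45.1 + 15.1 + 9.43 = 141.8 MΩ.
By the voltage-divider rule, V = 3.62 × 9.430/141.8 = 0.2408 V.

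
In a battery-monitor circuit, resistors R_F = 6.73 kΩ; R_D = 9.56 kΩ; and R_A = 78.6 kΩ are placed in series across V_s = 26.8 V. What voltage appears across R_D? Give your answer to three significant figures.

V ≈ 2.70 V

Total series resistance ΣR = 6.73 + 9.56 + 78.6 = 94.89 kΩ.
Voltage divider: V = V_s · (9.560 / 94.89) = 26.8 × 0.1007 = 2.700 V.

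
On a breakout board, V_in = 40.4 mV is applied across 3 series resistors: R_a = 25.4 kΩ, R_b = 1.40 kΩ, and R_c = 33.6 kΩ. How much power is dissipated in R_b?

P ≈ 0.626 nW

Series current I = V_in/ΣR = 40.4/60.40 = 0.6689 µA.
P(R_b) = I²·R_b = (0.6689)² × 1.40 = 0.6263 nW.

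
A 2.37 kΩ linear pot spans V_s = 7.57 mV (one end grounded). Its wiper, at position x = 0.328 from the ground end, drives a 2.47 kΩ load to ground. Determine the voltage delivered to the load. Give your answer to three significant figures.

The pot divides into 1.593 kΩ above the wiper and 0.7774 kΩ below.
R_L loads the lower segment: effective lower R = 0.5913 kΩ.
V_out = 7.57 × 0.5913/(1.593 + 0.5913) = 2.050 mV.

V_out ≈ 2.05 mV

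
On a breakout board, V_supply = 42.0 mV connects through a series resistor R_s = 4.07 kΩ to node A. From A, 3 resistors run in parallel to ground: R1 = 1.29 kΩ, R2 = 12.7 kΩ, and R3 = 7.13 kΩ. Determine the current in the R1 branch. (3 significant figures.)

Parallel bank: R_p = 1/(1/1.29 + 1/12.7 + 1/7.13) = 1.006 kΩ.
V_A = 42.0 × 1.006/5.076 = 8.323 mV.
I(R1) = V_A / R1 = 8.323/1.29 = 6.452 µA.

I ≈ 6.45 µA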